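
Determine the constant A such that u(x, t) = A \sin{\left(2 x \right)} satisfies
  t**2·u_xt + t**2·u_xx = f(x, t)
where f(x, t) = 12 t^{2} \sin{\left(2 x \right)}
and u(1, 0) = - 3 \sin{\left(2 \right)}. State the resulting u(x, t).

Substitute the ansatz u = A \sin{\left(2 x \right)} into the left-hand side.
Derivatives of the ansatz:
  u_xt = 0
  u_xx = - 4 A \sin{\left(2 x \right)}
Term by term:
  t**2·u_xt = 0
  t**2·u_xx = - 4 A t^{2} \sin{\left(2 x \right)}
So the left-hand side equals
  - 4 A t^{2} \sin{\left(2 x \right)}
This must equal f(x, t) = 12 t^{2} \sin{\left(2 x \right)} identically.
Matching coefficients of the independent functions:
  [t^{2} \sin{\left(2 x \right)}]:  - 4 A = 12
Solving: A = -3.
Check against the point condition:
  u(1, 0) = - 3 \sin{\left(2 \right)}  ⟹  A \sin{\left(2 \right)} = - 3 \sin{\left(2 \right)}  ✓
Hence u(x, t) = - 3 \sin{\left(2 x \right)}.

Answer: u(x, t) = - 3 \sin{\left(2 x \right)}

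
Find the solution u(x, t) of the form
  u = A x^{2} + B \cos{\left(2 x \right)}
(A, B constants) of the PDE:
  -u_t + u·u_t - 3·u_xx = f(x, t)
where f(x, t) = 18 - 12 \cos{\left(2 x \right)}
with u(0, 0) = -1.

Answer: u(x, t) = - 3 x^{2} - \cos{\left(2 x \right)}

Derivation:
Substitute the ansatz u = A x^{2} + B \cos{\left(2 x \right)} into the left-hand side.
Derivatives of the ansatz:
  u_t = 0
  u_xx = 2 A - 4 B \cos{\left(2 x \right)}
Term by term:
  -u_t = 0
  u·u_t = 0
  -3·u_xx = - 6 A + 12 B \cos{\left(2 x \right)}
So the left-hand side equals
  - 6 A + 12 B \cos{\left(2 x \right)}
This must equal f(x, t) = 18 - 12 \cos{\left(2 x \right)} identically.
Matching coefficients of the independent functions:
  [constant term]:  - 6 A = 18
  [\cos{\left(2 x \right)}]:  12 B = -12
Solving: A = -3, B = -1.
Check against the point condition:
  u(0, 0) = -1  ⟹  B = -1  ✓
Hence u(x, t) = - 3 x^{2} - \cos{\left(2 x \right)}.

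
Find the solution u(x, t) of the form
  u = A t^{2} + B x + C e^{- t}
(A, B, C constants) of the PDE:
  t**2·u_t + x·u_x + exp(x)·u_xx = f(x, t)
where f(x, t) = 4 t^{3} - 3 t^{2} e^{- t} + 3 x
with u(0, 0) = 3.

Substitute the ansatz u = A t^{2} + B x + C e^{- t} into the left-hand side.
Derivatives of the ansatz:
  u_t = 2 A t - C e^{- t}
  u_x = B
  u_xx = 0
Term by term:
  t**2·u_t = 2 A t^{3} - C t^{2} e^{- t}
  x·u_x = B x
  exp(x)·u_xx = 0
So the left-hand side equals
  2 A t^{3} + B x - C t^{2} e^{- t}
This must equal f(x, t) = 4 t^{3} - 3 t^{2} e^{- t} + 3 x identically.
Matching coefficients of the independent functions:
  [t^{3}]:  2 A = 4
  [x]:  B = 3
  [t^{2} e^{- t}]:  - C = -3
Solving: A = 2, B = 3, C = 3.
Check against the point condition:
  u(0, 0) = 3  ⟹  C = 3  ✓
Hence u(x, t) = 2 t^{2} + 3 x + 3 e^{- t}.

Answer: u(x, t) = 2 t^{2} + 3 x + 3 e^{- t}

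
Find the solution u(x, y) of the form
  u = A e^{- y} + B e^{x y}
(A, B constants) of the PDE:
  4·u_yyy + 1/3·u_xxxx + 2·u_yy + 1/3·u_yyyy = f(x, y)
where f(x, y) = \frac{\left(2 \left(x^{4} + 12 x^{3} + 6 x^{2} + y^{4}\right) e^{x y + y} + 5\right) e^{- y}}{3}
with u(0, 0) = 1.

Substitute the ansatz u = A e^{- y} + B e^{x y} into the left-hand side.
Derivatives of the ansatz:
  u_yyy = - A e^{- y} + B x^{3} e^{x y}
  u_xxxx = B y^{4} e^{x y}
  u_yy = A e^{- y} + B x^{2} e^{x y}
  u_yyyy = A e^{- y} + B x^{4} e^{x y}
Term by term:
  4·u_yyy = - 4 A e^{- y} + 4 B x^{3} e^{x y}
  1/3·u_xxxx = \frac{B y^{4} e^{x y}}{3}
  2·u_yy = 2 A e^{- y} + 2 B x^{2} e^{x y}
  1/3·u_yyyy = \frac{A e^{- y}}{3} + \frac{B x^{4} e^{x y}}{3}
So the left-hand side equals
  - \frac{5 A e^{- y}}{3} + \frac{B x^{4} e^{x y}}{3} + 4 B x^{3} e^{x y} + 2 B x^{2} e^{x y} + \frac{B y^{4} e^{x y}}{3}
This must equal f(x, y) identically; expanded, f = \frac{2 x^{4} e^{x y}}{3} + 8 x^{3} e^{x y} + 4 x^{2} e^{x y} + \frac{2 y^{4} e^{x y}}{3} + \frac{5 e^{- y}}{3}.
Matching coefficients of the independent functions:
  [x^{2} e^{x y}]:  2 B = 4
  [x^{3} e^{x y}]:  4 B = 8
  [x^{4} e^{x y}, y^{4} e^{x y}]:  \frac{B}{3} = \frac{2}{3}
  [e^{- y}]:  - \frac{5 A}{3} = \frac{5}{3}
Solving: A = -1, B = 2.
Check against the point condition:
  u(0, 0) = 1  ⟹  A + B = 1  ✓
Hence u(x, y) = 2 e^{x y} - e^{- y}.

Answer: u(x, y) = 2 e^{x y} - e^{- y}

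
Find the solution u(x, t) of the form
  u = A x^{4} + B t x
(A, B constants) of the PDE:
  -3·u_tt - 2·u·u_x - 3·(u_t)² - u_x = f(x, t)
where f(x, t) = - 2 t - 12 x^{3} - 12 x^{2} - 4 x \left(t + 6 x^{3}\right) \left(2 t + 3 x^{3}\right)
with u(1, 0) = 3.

Substitute the ansatz u = A x^{4} + B t x into the left-hand side.
Derivatives of the ansatz:
  u_tt = 0
  u_x = 4 A x^{3} + B t
  u_t = B x
Term by term:
  -3·u_tt = 0
  -2·u·u_x = - 8 A^{2} x^{7} - 10 A B t x^{4} - 2 B^{2} t^{2} x
  -3·(u_t)² = - 3 B^{2} x^{2}
  -u_x = - 4 A x^{3} - B t
So the left-hand side equals
  - 8 A^{2} x^{7} - 10 A B t x^{4} - 4 A x^{3} - 2 B^{2} t^{2} x - 3 B^{2} x^{2} - B t
This must equal f(x, t) identically; expanded, f = - 8 t^{2} x - 60 t x^{4} - 2 t - 72 x^{7} - 12 x^{3} - 12 x^{2}.
Matching coefficients of the independent functions:
  [t]:  - B = -2
  [x^{2}]:  - 3 B^{2} = -12
  [x^{3}]:  - 4 A = -12
  [x^{7}]:  - 8 A^{2} = -72
  [t x^{4}]:  - 10 A B = -60
  [t^{2} x]:  - 2 B^{2} = -8
Solving: A = 3, B = 2.
Check against the point condition:
  u(1, 0) = 3  ⟹  A = 3  ✓
Hence u(x, t) = 2 t x + 3 x^{4}.

Answer: u(x, t) = 2 t x + 3 x^{4}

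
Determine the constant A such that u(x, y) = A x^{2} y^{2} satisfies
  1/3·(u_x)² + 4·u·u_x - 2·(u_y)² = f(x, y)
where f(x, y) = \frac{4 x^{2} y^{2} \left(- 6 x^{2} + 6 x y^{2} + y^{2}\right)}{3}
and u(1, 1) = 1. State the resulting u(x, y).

Substitute the ansatz u = A x^{2} y^{2} into the left-hand side.
Derivatives of the ansatz:
  u_x = 2 A x y^{2}
  u_y = 2 A x^{2} y
Term by term:
  1/3·(u_x)² = \frac{4 A^{2} x^{2} y^{4}}{3}
  4·u·u_x = 8 A^{2} x^{3} y^{4}
  -2·(u_y)² = - 8 A^{2} x^{4} y^{2}
So the left-hand side equals
  - 8 A^{2} x^{4} y^{2} + 8 A^{2} x^{3} y^{4} + \frac{4 A^{2} x^{2} y^{4}}{3}
This must equal f(x, y) identically; expanded, f = - 8 x^{4} y^{2} + 8 x^{3} y^{4} + \frac{4 x^{2} y^{4}}{3}.
Matching coefficients of the independent functions:
  [x^{2} y^{4}]:  \frac{4 A^{2}}{3} = \frac{4}{3}
  [x^{3} y^{4}]:  8 A^{2} = 8
  [x^{4} y^{2}]:  - 8 A^{2} = -8
These equations allow (A) = (-1) or (1).
Impose the point condition(s):
  u(1, 1) = 1  ⟹  A = 1
Only A = 1 satisfies everything.
Hence u(x, y) = x^{2} y^{2}.

Answer: u(x, y) = x^{2} y^{2}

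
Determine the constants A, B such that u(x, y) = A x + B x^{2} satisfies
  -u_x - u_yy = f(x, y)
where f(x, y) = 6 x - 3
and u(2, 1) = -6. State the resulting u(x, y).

Answer: u(x, y) = - 3 x^{2} + 3 x

Derivation:
Substitute the ansatz u = A x + B x^{2} into the left-hand side.
Derivatives of the ansatz:
  u_x = A + 2 B x
  u_yy = 0
Term by term:
  -u_x = - A - 2 B x
  -u_yy = 0
So the left-hand side equals
  - A - 2 B x
This must equal f(x, y) = 6 x - 3 identically.
Matching coefficients of the independent functions:
  [constant term]:  - A = -3
  [x]:  - 2 B = 6
Solving: A = 3, B = -3.
Check against the point condition:
  u(2, 1) = -6  ⟹  2 A + 4 B = -6  ✓
Hence u(x, y) = - 3 x^{2} + 3 x.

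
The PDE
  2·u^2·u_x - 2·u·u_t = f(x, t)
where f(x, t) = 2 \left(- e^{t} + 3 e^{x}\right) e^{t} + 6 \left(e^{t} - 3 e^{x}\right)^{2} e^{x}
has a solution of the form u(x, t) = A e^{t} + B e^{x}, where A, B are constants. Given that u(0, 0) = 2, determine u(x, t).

Answer: u(x, t) = - e^{t} + 3 e^{x}

Derivation:
Substitute the ansatz u = A e^{t} + B e^{x} into the left-hand side.
Derivatives of the ansatz:
  u_x = B e^{x}
  u_t = A e^{t}
Term by term:
  2·u^2·u_x = 2 A^{2} B e^{2 t} e^{x} + 4 A B^{2} e^{t} e^{2 x} + 2 B^{3} e^{3 x}
  -2·u·u_t = - 2 A^{2} e^{2 t} - 2 A B e^{t} e^{x}
So the left-hand side equals
  2 A^{2} B e^{2 t} e^{x} - 2 A^{2} e^{2 t} + 4 A B^{2} e^{t} e^{2 x} - 2 A B e^{t} e^{x} + 2 B^{3} e^{3 x}
This must equal f(x, t) identically; expanded, f = 6 e^{2 t} e^{x} - 2 e^{2 t} - 36 e^{t} e^{2 x} + 6 e^{t} e^{x} + 54 e^{3 x}.
Matching coefficients of the independent functions:
  [e^{t} e^{x}]:  - 2 A B = 6
  [e^{t} e^{2 x}]:  4 A B^{2} = -36
  [e^{2 t} e^{x}]:  2 A^{2} B = 6
  [e^{2 t}]:  - 2 A^{2} = -2
  [e^{3 x}]:  2 B^{3} = 54
Solving: A = -1, B = 3.
Check against the point condition:
  u(0, 0) = 2  ⟹  A + B = 2  ✓
Hence u(x, t) = - e^{t} + 3 e^{x}.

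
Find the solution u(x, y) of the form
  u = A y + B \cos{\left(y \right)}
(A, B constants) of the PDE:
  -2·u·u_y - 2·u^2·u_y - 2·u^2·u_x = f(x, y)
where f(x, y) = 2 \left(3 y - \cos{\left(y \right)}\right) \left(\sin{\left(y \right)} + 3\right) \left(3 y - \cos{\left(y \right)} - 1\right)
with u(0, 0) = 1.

Answer: u(x, y) = - 3 y + \cos{\left(y \right)}

Derivation:
Substitute the ansatz u = A y + B \cos{\left(y \right)} into the left-hand side.
Derivatives of the ansatz:
  u_y = A - B \sin{\left(y \right)}
  u_x = 0
Term by term:
  -2·u·u_y = - 2 A^{2} y + 2 A B y \sin{\left(y \right)} - 2 A B \cos{\left(y \right)} + 2 B^{2} \sin{\left(y \right)} \cos{\left(y \right)}
  -2·u^2·u_y = - 2 A^{3} y^{2} + 2 A^{2} B y^{2} \sin{\left(y \right)} - 4 A^{2} B y \cos{\left(y \right)} + 4 A B^{2} y \sin{\left(y \right)} \cos{\left(y \right)} - 2 A B^{2} \cos^{2}{\left(y \right)} + 2 B^{3} \sin{\left(y \right)} \cos^{2}{\left(y \right)}
  -2·u^2·u_x = 0
So the left-hand side equals
  - 2 A^{3} y^{2} + 2 A^{2} B y^{2} \sin{\left(y \right)} - 4 A^{2} B y \cos{\left(y \right)} - 2 A^{2} y + 4 A B^{2} y \sin{\left(y \right)} \cos{\left(y \right)} - 2 A B^{2} \cos^{2}{\left(y \right)} + 2 A B y \sin{\left(y \right)} - 2 A B \cos{\left(y \right)} + 2 B^{3} \sin{\left(y \right)} \cos^{2}{\left(y \right)} + 2 B^{2} \sin{\left(y \right)} \cos{\left(y \right)}
This must equal f(x, y) identically; expanded, f = 18 y^{2} \sin{\left(y \right)} + 54 y^{2} - 12 y \sin{\left(y \right)} \cos{\left(y \right)} - 6 y \sin{\left(y \right)} - 36 y \cos{\left(y \right)} - 18 y + 2 \sin{\left(y \right)} \cos^{2}{\left(y \right)} + 2 \sin{\left(y \right)} \cos{\left(y \right)} + 6 \cos^{2}{\left(y \right)} + 6 \cos{\left(y \right)}.
Matching coefficients of the independent functions:
  [y]:  - 2 A^{2} = -18
  [y^{2}]:  - 2 A^{3} = 54
  [y \sin{\left(y \right)}]:  2 A B = -6
  [y \cos{\left(y \right)}]:  - 4 A^{2} B = -36
  [y^{2} \sin{\left(y \right)}]:  2 A^{2} B = 18
  [\sin{\left(y \right)} \cos{\left(y \right)}]:  2 B^{2} = 2
  [\sin{\left(y \right)} \cos^{2}{\left(y \right)}]:  2 B^{3} = 2
  [y \sin{\left(y \right)} \cos{\left(y \right)}]:  4 A B^{2} = -12
  [\cos{\left(y \right)}]:  - 2 A B = 6
  [\cos^{2}{\left(y \right)}]:  - 2 A B^{2} = 6
Solving: A = -3, B = 1.
Check against the point condition:
  u(0, 0) = 1  ⟹  B = 1  ✓
Hence u(x, y) = - 3 y + \cos{\left(y \right)}.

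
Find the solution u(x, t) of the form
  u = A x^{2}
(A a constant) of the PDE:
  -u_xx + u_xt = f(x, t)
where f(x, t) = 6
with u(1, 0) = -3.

Substitute the ansatz u = A x^{2} into the left-hand side.
Derivatives of the ansatz:
  u_xx = 2 A
  u_xt = 0
Term by term:
  -u_xx = - 2 A
  u_xt = 0
So the left-hand side equals
  - 2 A
This must equal f(x, t) = 6 identically.
Matching coefficients of the independent functions:
  [constant term]:  - 2 A = 6
Solving: A = -3.
Check against the point condition:
  u(1, 0) = -3  ⟹  A = -3  ✓
Hence u(x, t) = - 3 x^{2}.

Answer: u(x, t) = - 3 x^{2}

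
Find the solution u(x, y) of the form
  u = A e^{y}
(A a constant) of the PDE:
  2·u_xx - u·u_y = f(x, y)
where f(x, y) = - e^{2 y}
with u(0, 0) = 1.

Answer: u(x, y) = e^{y}

Derivation:
Substitute the ansatz u = A e^{y} into the left-hand side.
Derivatives of the ansatz:
  u_xx = 0
  u_y = A e^{y}
Term by term:
  2·u_xx = 0
  -u·u_y = - A^{2} e^{2 y}
So the left-hand side equals
  - A^{2} e^{2 y}
This must equal f(x, y) = - e^{2 y} identically.
Matching coefficients of the independent functions:
  [e^{2 y}]:  - A^{2} = -1
These equations allow (A) = (-1) or (1).
Impose the point condition(s):
  u(0, 0) = 1  ⟹  A = 1
Only A = 1 satisfies everything.
Hence u(x, y) = e^{y}.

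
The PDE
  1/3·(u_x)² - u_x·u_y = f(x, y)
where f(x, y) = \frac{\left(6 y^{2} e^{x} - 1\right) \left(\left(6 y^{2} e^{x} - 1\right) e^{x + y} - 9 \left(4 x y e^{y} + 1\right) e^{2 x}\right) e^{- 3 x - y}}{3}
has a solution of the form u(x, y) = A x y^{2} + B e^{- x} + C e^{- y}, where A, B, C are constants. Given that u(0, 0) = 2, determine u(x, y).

Substitute the ansatz u = A x y^{2} + B e^{- x} + C e^{- y} into the left-hand side.
Derivatives of the ansatz:
  u_x = A y^{2} - B e^{- x}
  u_y = 2 A x y - C e^{- y}
Term by term:
  1/3·(u_x)² = \frac{A^{2} y^{4}}{3} - \frac{2 A B y^{2} e^{- x}}{3} + \frac{B^{2} e^{- 2 x}}{3}
  -u_x·u_y = - 2 A^{2} x y^{3} + 2 A B x y e^{- x} + A C y^{2} e^{- y} - B C e^{- x} e^{- y}
So the left-hand side equals
  - 2 A^{2} x y^{3} + \frac{A^{2} y^{4}}{3} + 2 A B x y e^{- x} - \frac{2 A B y^{2} e^{- x}}{3} + A C y^{2} e^{- y} + \frac{B^{2} e^{- 2 x}}{3} - B C e^{- x} e^{- y}
This must equal f(x, y) identically; expanded, f = - 72 x y^{3} + 12 x y e^{- x} + 12 y^{4} - 18 y^{2} e^{- y} - 4 y^{2} e^{- x} + 3 e^{- x} e^{- y} + \frac{e^{- 2 x}}{3}.
Matching coefficients of the independent functions:
  [y^{4}]:  \frac{A^{2}}{3} = 12
  [x y^{3}]:  - 2 A^{2} = -72
  [y^{2} e^{- x}]:  - \frac{2 A B}{3} = -4
  [y^{2} e^{- y}]:  A C = -18
  [e^{- x} e^{- y}]:  - B C = 3
  [x y e^{- x}]:  2 A B = 12
  [e^{- 2 x}]:  \frac{B^{2}}{3} = \frac{1}{3}
These equations allow (A, B, C) = (-6, -1, 3) or (6, 1, -3).
Impose the point condition(s):
  u(0, 0) = 2  ⟹  B + C = 2
Only A = -6, B = -1, C = 3 satisfies everything.
Hence u(x, y) = - 6 x y^{2} + 3 e^{- y} - e^{- x}.

Answer: u(x, y) = - 6 x y^{2} + 3 e^{- y} - e^{- x}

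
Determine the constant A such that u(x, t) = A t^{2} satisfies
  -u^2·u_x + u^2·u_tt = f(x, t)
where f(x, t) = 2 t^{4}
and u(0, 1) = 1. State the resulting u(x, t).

Substitute the ansatz u = A t^{2} into the left-hand side.
Derivatives of the ansatz:
  u_x = 0
  u_tt = 2 A
Term by term:
  -u^2·u_x = 0
  u^2·u_tt = 2 A^{3} t^{4}
So the left-hand side equals
  2 A^{3} t^{4}
This must equal f(x, t) = 2 t^{4} identically.
Matching coefficients of the independent functions:
  [t^{4}]:  2 A^{3} = 2
Solving: A = 1.
Check against the point condition:
  u(0, 1) = 1  ⟹  A = 1  ✓
Hence u(x, t) = t^{2}.

Answer: u(x, t) = t^{2}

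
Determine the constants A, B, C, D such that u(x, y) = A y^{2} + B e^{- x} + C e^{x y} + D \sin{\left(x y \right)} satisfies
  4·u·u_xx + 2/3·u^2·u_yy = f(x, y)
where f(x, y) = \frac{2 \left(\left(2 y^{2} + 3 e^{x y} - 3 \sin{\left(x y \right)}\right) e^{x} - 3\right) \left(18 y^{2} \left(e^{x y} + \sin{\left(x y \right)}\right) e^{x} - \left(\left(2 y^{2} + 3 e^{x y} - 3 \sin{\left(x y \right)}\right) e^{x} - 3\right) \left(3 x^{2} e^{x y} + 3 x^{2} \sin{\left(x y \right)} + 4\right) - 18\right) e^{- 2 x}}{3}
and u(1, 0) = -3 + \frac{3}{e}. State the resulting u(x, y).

Substitute the ansatz u = A y^{2} + B e^{- x} + C e^{x y} + D \sin{\left(x y \right)} into the left-hand side.
Derivatives of the ansatz:
  u_xx = B e^{- x} + C y^{2} e^{x y} - D y^{2} \sin{\left(x y \right)}
  u_yy = 2 A + C x^{2} e^{x y} - D x^{2} \sin{\left(x y \right)}
Term by term:
  4·u·u_xx = 4 A B y^{2} e^{- x} + 4 A C y^{4} e^{x y} - 4 A D y^{4} \sin{\left(x y \right)} + 4 B^{2} e^{- 2 x} + 4 B C y^{2} e^{- x} e^{x y} + 4 B C e^{- x} e^{x y} - 4 B D y^{2} e^{- x} \sin{\left(x y \right)} + 4 B D e^{- x} \sin{\left(x y \right)} + 4 C^{2} y^{2} e^{2 x y} - 4 D^{2} y^{2} \sin^{2}{\left(x y \right)}
  2/3·u^2·u_yy = \frac{4 A^{3} y^{4}}{3} + \frac{8 A^{2} B y^{2} e^{- x}}{3} + \frac{2 A^{2} C x^{2} y^{4} e^{x y}}{3} + \frac{8 A^{2} C y^{2} e^{x y}}{3} - \frac{2 A^{2} D x^{2} y^{4} \sin{\left(x y \right)}}{3} + \frac{8 A^{2} D y^{2} \sin{\left(x y \right)}}{3} + \frac{4 A B^{2} e^{- 2 x}}{3} + \frac{4 A B C x^{2} y^{2} e^{- x} e^{x y}}{3} + \frac{8 A B C e^{- x} e^{x y}}{3} - \frac{4 A B D x^{2} y^{2} e^{- x} \sin{\left(x y \right)}}{3} + \frac{8 A B D e^{- x} \sin{\left(x y \right)}}{3} + \frac{4 A C^{2} x^{2} y^{2} e^{2 x y}}{3} + \frac{4 A C^{2} e^{2 x y}}{3} + \frac{8 A C D e^{x y} \sin{\left(x y \right)}}{3} - \frac{4 A D^{2} x^{2} y^{2} \sin^{2}{\left(x y \right)}}{3} + \frac{4 A D^{2} \sin^{2}{\left(x y \right)}}{3} + \frac{2 B^{2} C x^{2} e^{- 2 x} e^{x y}}{3} - \frac{2 B^{2} D x^{2} e^{- 2 x} \sin{\left(x y \right)}}{3} + \frac{4 B C^{2} x^{2} e^{- x} e^{2 x y}}{3} - \frac{4 B D^{2} x^{2} e^{- x} \sin^{2}{\left(x y \right)}}{3} + \frac{2 C^{3} x^{2} e^{3 x y}}{3} + \frac{2 C^{2} D x^{2} e^{2 x y} \sin{\left(x y \right)}}{3} - \frac{2 C D^{2} x^{2} e^{x y} \sin^{2}{\left(x y \right)}}{3} - \frac{2 D^{3} x^{2} \sin^{3}{\left(x y \right)}}{3}
Sum these and collect like terms in the independent variables.
This must equal f(x, y) identically; expanded, f = - 8 x^{2} y^{4} e^{x y} - 8 x^{2} y^{4} \sin{\left(x y \right)} - 24 x^{2} y^{2} e^{2 x y} + 24 x^{2} y^{2} \sin^{2}{\left(x y \right)} + 24 x^{2} y^{2} e^{- x} e^{x y} + 24 x^{2} y^{2} e^{- x} \sin{\left(x y \right)} - 18 x^{2} e^{3 x y} + 18 x^{2} e^{2 x y} \sin{\left(x y \right)} + 18 x^{2} e^{x y} \sin^{2}{\left(x y \right)} - 18 x^{2} \sin^{3}{\left(x y \right)} + 36 x^{2} e^{- x} e^{2 x y} - 36 x^{2} e^{- x} \sin^{2}{\left(x y \right)} - 18 x^{2} e^{- 2 x} e^{x y} - 18 x^{2} e^{- 2 x} \sin{\left(x y \right)} + 24 y^{4} e^{x y} + 24 y^{4} \sin{\left(x y \right)} - \frac{32 y^{4}}{3} + 36 y^{2} e^{2 x y} - 32 y^{2} e^{x y} - 36 y^{2} \sin^{2}{\left(x y \right)} + 32 y^{2} \sin{\left(x y \right)} - 36 y^{2} e^{- x} e^{x y} - 36 y^{2} e^{- x} \sin{\left(x y \right)} + 8 y^{2} e^{- x} - 24 e^{2 x y} + 48 e^{x y} \sin{\left(x y \right)} - 24 \sin^{2}{\left(x y \right)} + 12 e^{- x} e^{x y} - 12 e^{- x} \sin{\left(x y \right)} + 12 e^{- 2 x}.
Matching coefficients of the independent functions:
(each divided by its leading coefficient; functions giving the same equation are listed together)
  [y^{4}]:  A^{3} + 8 = 0
  [x^{2} e^{3 x y}]:  C^{3} + 27 = 0
  [x^{2} \sin^{3}{\left(x y \right)}]:  D^{3} - 27 = 0
  [y^{2} e^{- x}]:  A^{2} B + \frac{3 A B}{2} - 3 = 0
  [y^{2} e^{x y}, x^{2} y^{4} e^{x y}]:  A^{2} C + 12 = 0
  [y^{2} e^{2 x y}]:  C^{2} - 9 = 0
  [y^{2} \sin{\left(x y \right)}, x^{2} y^{4} \sin{\left(x y \right)}]:  A^{2} D - 12 = 0
  [y^{2} \sin^{2}{\left(x y \right)}]:  D^{2} - 9 = 0
  [y^{4} e^{x y}]:  A C - 6 = 0
  [y^{4} \sin{\left(x y \right)}]:  A D + 6 = 0
  [e^{- x} e^{x y}]:  A B C + \frac{3 B C}{2} - \frac{9}{2} = 0
  [e^{- x} \sin{\left(x y \right)}]:  A B D + \frac{3 B D}{2} + \frac{9}{2} = 0
  [e^{x y} \sin{\left(x y \right)}]:  A C D - 18 = 0
  [x^{2} y^{2} e^{2 x y}, e^{2 x y}]:  A C^{2} + 18 = 0
  [x^{2} y^{2} \sin^{2}{\left(x y \right)}, \sin^{2}{\left(x y \right)}]:  A D^{2} + 18 = 0
  [x^{2} e^{- 2 x} e^{x y}]:  B^{2} C + 27 = 0
  [x^{2} e^{- 2 x} \sin{\left(x y \right)}]:  B^{2} D - 27 = 0
  [x^{2} e^{- x} e^{2 x y}]:  B C^{2} - 27 = 0
  [x^{2} e^{- x} \sin^{2}{\left(x y \right)}]:  B D^{2} - 27 = 0
  [x^{2} e^{x y} \sin^{2}{\left(x y \right)}]:  C D^{2} + 27 = 0
  [x^{2} e^{2 x y} \sin{\left(x y \right)}]:  C^{2} D - 27 = 0
  [y^{2} e^{- x} e^{x y}]:  B C + 9 = 0
  [y^{2} e^{- x} \sin{\left(x y \right)}]:  B D - 9 = 0
  [x^{2} y^{2} e^{- x} e^{x y}]:  A B C - 18 = 0
  [x^{2} y^{2} e^{- x} \sin{\left(x y \right)}]:  A B D + 18 = 0
  [e^{- 2 x}]:  A B^{2} + 3 B^{2} - 9 = 0
Solving: A = -2, B = 3, C = -3, D = 3.
Check against the point condition:
  u(1, 0) = -3 + \frac{3}{e}  ⟹  \frac{B}{e} + C = -3 + \frac{3}{e}  ✓
Hence u(x, y) = - 2 y^{2} - 3 e^{x y} + 3 \sin{\left(x y \right)} + 3 e^{- x}.

Answer: u(x, y) = - 2 y^{2} - 3 e^{x y} + 3 \sin{\left(x y \right)} + 3 e^{- x}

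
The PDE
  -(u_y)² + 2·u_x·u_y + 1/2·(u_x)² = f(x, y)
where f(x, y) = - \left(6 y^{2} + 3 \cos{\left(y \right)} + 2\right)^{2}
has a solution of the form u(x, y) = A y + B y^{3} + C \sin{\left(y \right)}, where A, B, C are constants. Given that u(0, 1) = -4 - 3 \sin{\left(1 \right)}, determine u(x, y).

Substitute the ansatz u = A y + B y^{3} + C \sin{\left(y \right)} into the left-hand side.
Derivatives of the ansatz:
  u_y = A + 3 B y^{2} + C \cos{\left(y \right)}
  u_x = 0
Term by term:
  -(u_y)² = - A^{2} - 6 A B y^{2} - 2 A C \cos{\left(y \right)} - 9 B^{2} y^{4} - 6 B C y^{2} \cos{\left(y \right)} - C^{2} \cos^{2}{\left(y \right)}
  2·u_x·u_y = 0
  1/2·(u_x)² = 0
So the left-hand side equals
  - A^{2} - 6 A B y^{2} - 2 A C \cos{\left(y \right)} - 9 B^{2} y^{4} - 6 B C y^{2} \cos{\left(y \right)} - C^{2} \cos^{2}{\left(y \right)}
This must equal f(x, y) identically; expanded, f = - 36 y^{4} - 36 y^{2} \cos{\left(y \right)} - 24 y^{2} - 9 \cos^{2}{\left(y \right)} - 12 \cos{\left(y \right)} - 4.
Matching coefficients of the independent functions:
  [constant term]:  - A^{2} = -4
  [y^{2}]:  - 6 A B = -24
  [y^{4}]:  - 9 B^{2} = -36
  [y^{2} \cos{\left(y \right)}]:  - 6 B C = -36
  [\cos{\left(y \right)}]:  - 2 A C = -12
  [\cos^{2}{\left(y \right)}]:  - C^{2} = -9
These equations allow (A, B, C) = (-2, -2, -3) or (2, 2, 3).
Impose the point condition(s):
  u(0, 1) = -4 - 3 \sin{\left(1 \right)}  ⟹  A + B + C \sin{\left(1 \right)} = -4 - 3 \sin{\left(1 \right)}
Only A = -2, B = -2, C = -3 satisfies everything.
Hence u(x, y) = - 2 y^{3} - 2 y - 3 \sin{\left(y \right)}.

Answer: u(x, y) = - 2 y^{3} - 2 y - 3 \sin{\left(y \right)}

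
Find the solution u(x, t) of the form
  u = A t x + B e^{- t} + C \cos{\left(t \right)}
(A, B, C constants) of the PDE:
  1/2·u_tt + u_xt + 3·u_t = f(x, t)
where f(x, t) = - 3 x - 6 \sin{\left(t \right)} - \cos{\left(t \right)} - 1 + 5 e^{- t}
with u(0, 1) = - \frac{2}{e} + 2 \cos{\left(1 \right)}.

Answer: u(x, t) = - t x + 2 \cos{\left(t \right)} - 2 e^{- t}

Derivation:
Substitute the ansatz u = A t x + B e^{- t} + C \cos{\left(t \right)} into the left-hand side.
Derivatives of the ansatz:
  u_tt = B e^{- t} - C \cos{\left(t \right)}
  u_xt = A
  u_t = A x - B e^{- t} - C \sin{\left(t \right)}
Term by term:
  1/2·u_tt = \frac{B e^{- t}}{2} - \frac{C \cos{\left(t \right)}}{2}
  u_xt = A
  3·u_t = 3 A x - 3 B e^{- t} - 3 C \sin{\left(t \right)}
So the left-hand side equals
  3 A x + A - \frac{5 B e^{- t}}{2} - 3 C \sin{\left(t \right)} - \frac{C \cos{\left(t \right)}}{2}
This must equal f(x, t) = - 3 x - 6 \sin{\left(t \right)} - \cos{\left(t \right)} - 1 + 5 e^{- t} identically.
Matching coefficients of the independent functions:
  [constant term]:  A = -1
  [x]:  3 A = -3
  [e^{- t}]:  - \frac{5 B}{2} = 5
  [\sin{\left(t \right)}]:  - 3 C = -6
  [\cos{\left(t \right)}]:  - \frac{C}{2} = -1
Solving: A = -1, B = -2, C = 2.
Check against the point condition:
  u(0, 1) = - \frac{2}{e} + 2 \cos{\left(1 \right)}  ⟹  \frac{B}{e} + C \cos{\left(1 \right)} = - \frac{2}{e} + 2 \cos{\left(1 \right)}  ✓
Hence u(x, t) = - t x + 2 \cos{\left(t \right)} - 2 e^{- t}.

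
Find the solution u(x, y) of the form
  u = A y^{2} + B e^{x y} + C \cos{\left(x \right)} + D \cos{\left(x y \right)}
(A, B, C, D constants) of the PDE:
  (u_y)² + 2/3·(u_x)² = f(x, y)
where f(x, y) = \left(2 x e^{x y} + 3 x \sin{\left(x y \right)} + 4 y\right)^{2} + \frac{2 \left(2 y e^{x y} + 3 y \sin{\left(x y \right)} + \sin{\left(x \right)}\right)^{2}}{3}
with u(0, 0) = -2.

Answer: u(x, y) = 2 y^{2} + 2 e^{x y} - \cos{\left(x \right)} - 3 \cos{\left(x y \right)}

Derivation:
Substitute the ansatz u = A y^{2} + B e^{x y} + C \cos{\left(x \right)} + D \cos{\left(x y \right)} into the left-hand side.
Derivatives of the ansatz:
  u_y = 2 A y + B x e^{x y} - D x \sin{\left(x y \right)}
  u_x = B y e^{x y} - C \sin{\left(x \right)} - D y \sin{\left(x y \right)}
Term by term:
  (u_y)² = 4 A^{2} y^{2} + 4 A B x y e^{x y} - 4 A D x y \sin{\left(x y \right)} + B^{2} x^{2} e^{2 x y} - 2 B D x^{2} e^{x y} \sin{\left(x y \right)} + D^{2} x^{2} \sin^{2}{\left(x y \right)}
  2/3·(u_x)² = \frac{2 B^{2} y^{2} e^{2 x y}}{3} - \frac{4 B C y e^{x y} \sin{\left(x \right)}}{3} - \frac{4 B D y^{2} e^{x y} \sin{\left(x y \right)}}{3} + \frac{2 C^{2} \sin^{2}{\left(x \right)}}{3} + \frac{4 C D y \sin{\left(x \right)} \sin{\left(x y \right)}}{3} + \frac{2 D^{2} y^{2} \sin^{2}{\left(x y \right)}}{3}
So the left-hand side equals
  4 A^{2} y^{2} + 4 A B x y e^{x y} - 4 A D x y \sin{\left(x y \right)} + B^{2} x^{2} e^{2 x y} + \frac{2 B^{2} y^{2} e^{2 x y}}{3} - \frac{4 B C y e^{x y} \sin{\left(x \right)}}{3} - 2 B D x^{2} e^{x y} \sin{\left(x y \right)} - \frac{4 B D y^{2} e^{x y} \sin{\left(x y \right)}}{3} + \frac{2 C^{2} \sin^{2}{\left(x \right)}}{3} + \frac{4 C D y \sin{\left(x \right)} \sin{\left(x y \right)}}{3} + D^{2} x^{2} \sin^{2}{\left(x y \right)} + \frac{2 D^{2} y^{2} \sin^{2}{\left(x y \right)}}{3}
This must equal f(x, y) identically; expanded, f = 4 x^{2} e^{2 x y} + 12 x^{2} e^{x y} \sin{\left(x y \right)} + 9 x^{2} \sin^{2}{\left(x y \right)} + 16 x y e^{x y} + 24 x y \sin{\left(x y \right)} + \frac{8 y^{2} e^{2 x y}}{3} + 8 y^{2} e^{x y} \sin{\left(x y \right)} + 6 y^{2} \sin^{2}{\left(x y \right)} + 16 y^{2} + \frac{8 y e^{x y} \sin{\left(x \right)}}{3} + 4 y \sin{\left(x \right)} \sin{\left(x y \right)} + \frac{2 \sin^{2}{\left(x \right)}}{3}.
Matching coefficients of the independent functions:
  [y^{2}]:  4 A^{2} = 16
  [x^{2} e^{2 x y}]:  B^{2} = 4
  [x^{2} \sin^{2}{\left(x y \right)}]:  D^{2} = 9
  [y^{2} e^{2 x y}]:  \frac{2 B^{2}}{3} = \frac{8}{3}
  [y^{2} \sin^{2}{\left(x y \right)}]:  \frac{2 D^{2}}{3} = 6
  [x y e^{x y}]:  4 A B = 16
  [x y \sin{\left(x y \right)}]:  - 4 A D = 24
  [x^{2} e^{x y} \sin{\left(x y \right)}]:  - 2 B D = 12
  [y e^{x y} \sin{\left(x \right)}]:  - \frac{4 B C}{3} = \frac{8}{3}
  [y \sin{\left(x \right)} \sin{\left(x y \right)}]:  \frac{4 C D}{3} = 4
  [y^{2} e^{x y} \sin{\left(x y \right)}]:  - \frac{4 B D}{3} = 8
  [\sin^{2}{\left(x \right)}]:  \frac{2 C^{2}}{3} = \frac{2}{3}
These equations allow (A, B, C, D) = (-2, -2, 1, 3) or (2, 2, -1, -3).
Impose the point condition(s):
  u(0, 0) = -2  ⟹  B + C + D = -2
Only A = 2, B = 2, C = -1, D = -3 satisfies everything.
Hence u(x, y) = 2 y^{2} + 2 e^{x y} - \cos{\left(x \right)} - 3 \cos{\left(x y \right)}.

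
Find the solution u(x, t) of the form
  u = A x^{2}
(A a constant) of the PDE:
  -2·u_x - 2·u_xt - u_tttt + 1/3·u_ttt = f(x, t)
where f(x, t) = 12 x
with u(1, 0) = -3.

Answer: u(x, t) = - 3 x^{2}

Derivation:
Substitute the ansatz u = A x^{2} into the left-hand side.
Derivatives of the ansatz:
  u_x = 2 A x
  u_xt = 0
  u_tttt = 0
  u_ttt = 0
Term by term:
  -2·u_x = - 4 A x
  -2·u_xt = 0
  -u_tttt = 0
  1/3·u_ttt = 0
So the left-hand side equals
  - 4 A x
This must equal f(x, t) = 12 x identically.
Matching coefficients of the independent functions:
  [x]:  - 4 A = 12
Solving: A = -3.
Check against the point condition:
  u(1, 0) = -3  ⟹  A = -3  ✓
Hence u(x, t) = - 3 x^{2}.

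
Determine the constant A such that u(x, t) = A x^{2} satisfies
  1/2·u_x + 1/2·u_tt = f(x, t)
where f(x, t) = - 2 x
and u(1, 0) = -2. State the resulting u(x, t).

Substitute the ansatz u = A x^{2} into the left-hand side.
Derivatives of the ansatz:
  u_x = 2 A x
  u_tt = 0
Term by term:
  1/2·u_x = A x
  1/2·u_tt = 0
So the left-hand side equals
  A x
This must equal f(x, t) = - 2 x identically.
Matching coefficients of the independent functions:
  [x]:  A = -2
Solving: A = -2.
Check against the point condition:
  u(1, 0) = -2  ⟹  A = -2  ✓
Hence u(x, t) = - 2 x^{2}.

Answer: u(x, t) = - 2 x^{2}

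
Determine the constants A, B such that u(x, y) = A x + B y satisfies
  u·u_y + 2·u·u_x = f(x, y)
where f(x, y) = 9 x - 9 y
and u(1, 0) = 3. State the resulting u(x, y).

Substitute the ansatz u = A x + B y into the left-hand side.
Derivatives of the ansatz:
  u_y = B
  u_x = A
Term by term:
  u·u_y = A B x + B^{2} y
  2·u·u_x = 2 A^{2} x + 2 A B y
So the left-hand side equals
  2 A^{2} x + A B x + 2 A B y + B^{2} y
This must equal f(x, y) = 9 x - 9 y identically.
Matching coefficients of the independent functions:
  [x]:  2 A^{2} + A B = 9
  [y]:  2 A B + B^{2} = -9
These equations allow (A, B) = (-3, 3) or (3, -3).
Impose the point condition(s):
  u(1, 0) = 3  ⟹  A = 3
Only A = 3, B = -3 satisfies everything.
Hence u(x, y) = 3 x - 3 y.

Answer: u(x, y) = 3 x - 3 y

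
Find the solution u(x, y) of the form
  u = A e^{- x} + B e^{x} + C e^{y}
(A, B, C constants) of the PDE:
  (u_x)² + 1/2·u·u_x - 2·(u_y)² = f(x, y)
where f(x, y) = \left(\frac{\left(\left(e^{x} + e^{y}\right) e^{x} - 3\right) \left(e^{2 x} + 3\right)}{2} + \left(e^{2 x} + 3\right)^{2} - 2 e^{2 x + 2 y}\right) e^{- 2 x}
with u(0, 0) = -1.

Substitute the ansatz u = A e^{- x} + B e^{x} + C e^{y} into the left-hand side.
Derivatives of the ansatz:
  u_x = - A e^{- x} + B e^{x}
  u_y = C e^{y}
Term by term:
  (u_x)² = A^{2} e^{- 2 x} - 2 A B + B^{2} e^{2 x}
  1/2·u·u_x = - \frac{A^{2} e^{- 2 x}}{2} - \frac{A C e^{- x} e^{y}}{2} + \frac{B^{2} e^{2 x}}{2} + \frac{B C e^{x} e^{y}}{2}
  -2·(u_y)² = - 2 C^{2} e^{2 y}
So the left-hand side equals
  \frac{A^{2} e^{- 2 x}}{2} - 2 A B - \frac{A C e^{- x} e^{y}}{2} + \frac{3 B^{2} e^{2 x}}{2} + \frac{B C e^{x} e^{y}}{2} - 2 C^{2} e^{2 y}
This must equal f(x, y) identically; expanded, f = \frac{3 e^{2 x}}{2} + \frac{e^{x} e^{y}}{2} - 2 e^{2 y} + 6 + \frac{3 e^{- x} e^{y}}{2} + \frac{9 e^{- 2 x}}{2}.
Matching coefficients of the independent functions:
  [constant term]:  - 2 A B = 6
  [e^{- x} e^{y}]:  - \frac{A C}{2} = \frac{3}{2}
  [e^{x} e^{y}]:  \frac{B C}{2} = \frac{1}{2}
  [e^{- 2 x}]:  \frac{A^{2}}{2} = \frac{9}{2}
  [e^{2 x}]:  \frac{3 B^{2}}{2} = \frac{3}{2}
  [e^{2 y}]:  - 2 C^{2} = -2
These equations allow (A, B, C) = (-3, 1, 1) or (3, -1, -1).
Impose the point condition(s):
  u(0, 0) = -1  ⟹  A + B + C = -1
Only A = -3, B = 1, C = 1 satisfies everything.
Hence u(x, y) = e^{x} + e^{y} - 3 e^{- x}.

Answer: u(x, y) = e^{x} + e^{y} - 3 e^{- x}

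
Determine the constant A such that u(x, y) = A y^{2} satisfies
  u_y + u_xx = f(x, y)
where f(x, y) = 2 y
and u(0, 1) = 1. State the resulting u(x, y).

Substitute the ansatz u = A y^{2} into the left-hand side.
Derivatives of the ansatz:
  u_y = 2 A y
  u_xx = 0
Term by term:
  u_y = 2 A y
  u_xx = 0
So the left-hand side equals
  2 A y
This must equal f(x, y) = 2 y identically.
Matching coefficients of the independent functions:
  [y]:  2 A = 2
Solving: A = 1.
Check against the point condition:
  u(0, 1) = 1  ⟹  A = 1  ✓
Hence u(x, y) = y^{2}.

Answer: u(x, y) = y^{2}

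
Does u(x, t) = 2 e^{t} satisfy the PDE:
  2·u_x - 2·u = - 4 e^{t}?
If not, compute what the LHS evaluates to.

Evaluate each term of the left-hand side for u = 2 e^{t}.
Derivatives:
  u_x = 0
Terms:
  2·u_x = 0
  -2·u = - 4 e^{t}
Sum: LHS = - 4 e^{t}
This is exactly the given right-hand side, so u is a solution.

Answer: Yes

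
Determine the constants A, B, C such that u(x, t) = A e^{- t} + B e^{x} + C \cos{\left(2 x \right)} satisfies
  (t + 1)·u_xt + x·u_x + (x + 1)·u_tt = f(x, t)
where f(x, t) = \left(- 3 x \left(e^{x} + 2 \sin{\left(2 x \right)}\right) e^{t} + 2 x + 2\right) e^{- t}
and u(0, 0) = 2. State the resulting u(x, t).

Substitute the ansatz u = A e^{- t} + B e^{x} + C \cos{\left(2 x \right)} into the left-hand side.
Derivatives of the ansatz:
  u_xt = 0
  u_x = B e^{x} - 2 C \sin{\left(2 x \right)}
  u_tt = A e^{- t}
Term by term:
  (t + 1)·u_xt = 0
  x·u_x = B x e^{x} - 2 C x \sin{\left(2 x \right)}
  (x + 1)·u_tt = A x e^{- t} + A e^{- t}
So the left-hand side equals
  A x e^{- t} + A e^{- t} + B x e^{x} - 2 C x \sin{\left(2 x \right)}
This must equal f(x, t) identically; expanded, f = - 3 x e^{x} - 6 x \sin{\left(2 x \right)} + 2 x e^{- t} + 2 e^{- t}.
Matching coefficients of the independent functions:
  [x e^{- t}, e^{- t}]:  A = 2
  [x e^{x}]:  B = -3
  [x \sin{\left(2 x \right)}]:  - 2 C = -6
Solving: A = 2, B = -3, C = 3.
Check against the point condition:
  u(0, 0) = 2  ⟹  A + B + C = 2  ✓
Hence u(x, t) = - 3 e^{x} + 3 \cos{\left(2 x \right)} + 2 e^{- t}.

Answer: u(x, t) = - 3 e^{x} + 3 \cos{\left(2 x \right)} + 2 e^{- t}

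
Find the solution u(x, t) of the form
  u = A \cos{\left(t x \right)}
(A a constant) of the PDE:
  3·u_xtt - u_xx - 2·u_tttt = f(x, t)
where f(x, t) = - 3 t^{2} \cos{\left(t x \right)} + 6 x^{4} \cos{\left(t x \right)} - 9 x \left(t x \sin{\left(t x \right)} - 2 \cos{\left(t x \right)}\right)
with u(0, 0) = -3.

Substitute the ansatz u = A \cos{\left(t x \right)} into the left-hand side.
Derivatives of the ansatz:
  u_xtt = A t x^{2} \sin{\left(t x \right)} - 2 A x \cos{\left(t x \right)}
  u_xx = - A t^{2} \cos{\left(t x \right)}
  u_tttt = A x^{4} \cos{\left(t x \right)}
Term by term:
  3·u_xtt = 3 A t x^{2} \sin{\left(t x \right)} - 6 A x \cos{\left(t x \right)}
  -u_xx = A t^{2} \cos{\left(t x \right)}
  -2·u_tttt = - 2 A x^{4} \cos{\left(t x \right)}
So the left-hand side equals
  A t^{2} \cos{\left(t x \right)} + 3 A t x^{2} \sin{\left(t x \right)} - 2 A x^{4} \cos{\left(t x \right)} - 6 A x \cos{\left(t x \right)}
This must equal f(x, t) identically; expanded, f = - 3 t^{2} \cos{\left(t x \right)} - 9 t x^{2} \sin{\left(t x \right)} + 6 x^{4} \cos{\left(t x \right)} + 18 x \cos{\left(t x \right)}.
Matching coefficients of the independent functions:
  [t^{2} \cos{\left(t x \right)}]:  A = -3
  [x \cos{\left(t x \right)}]:  - 6 A = 18
  [x^{4} \cos{\left(t x \right)}]:  - 2 A = 6
  [t x^{2} \sin{\left(t x \right)}]:  3 A = -9
Solving: A = -3.
Check against the point condition:
  u(0, 0) = -3  ⟹  A = -3  ✓
Hence u(x, t) = - 3 \cos{\left(t x \right)}.

Answer: u(x, t) = - 3 \cos{\left(t x \right)}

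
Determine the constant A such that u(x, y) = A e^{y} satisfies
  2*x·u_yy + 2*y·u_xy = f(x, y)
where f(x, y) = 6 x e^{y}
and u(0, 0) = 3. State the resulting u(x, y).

Substitute the ansatz u = A e^{y} into the left-hand side.
Derivatives of the ansatz:
  u_yy = A e^{y}
  u_xy = 0
Term by term:
  2*x·u_yy = 2 A x e^{y}
  2*y·u_xy = 0
So the left-hand side equals
  2 A x e^{y}
This must equal f(x, y) = 6 x e^{y} identically.
Matching coefficients of the independent functions:
  [x e^{y}]:  2 A = 6
Solving: A = 3.
Check against the point condition:
  u(0, 0) = 3  ⟹  A = 3  ✓
Hence u(x, y) = 3 e^{y}.

Answer: u(x, y) = 3 e^{y}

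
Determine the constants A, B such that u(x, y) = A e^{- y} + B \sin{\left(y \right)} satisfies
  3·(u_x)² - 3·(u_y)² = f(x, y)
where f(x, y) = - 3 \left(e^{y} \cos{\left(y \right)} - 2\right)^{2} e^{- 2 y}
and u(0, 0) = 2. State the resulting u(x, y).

Answer: u(x, y) = \sin{\left(y \right)} + 2 e^{- y}

Derivation:
Substitute the ansatz u = A e^{- y} + B \sin{\left(y \right)} into the left-hand side.
Derivatives of the ansatz:
  u_x = 0
  u_y = - A e^{- y} + B \cos{\left(y \right)}
Term by term:
  3·(u_x)² = 0
  -3·(u_y)² = - 3 A^{2} e^{- 2 y} + 6 A B e^{- y} \cos{\left(y \right)} - 3 B^{2} \cos^{2}{\left(y \right)}
So the left-hand side equals
  - 3 A^{2} e^{- 2 y} + 6 A B e^{- y} \cos{\left(y \right)} - 3 B^{2} \cos^{2}{\left(y \right)}
This must equal f(x, y) identically; expanded, f = - 3 \cos^{2}{\left(y \right)} + 12 e^{- y} \cos{\left(y \right)} - 12 e^{- 2 y}.
Matching coefficients of the independent functions:
  [e^{- y} \cos{\left(y \right)}]:  6 A B = 12
  [e^{- 2 y}]:  - 3 A^{2} = -12
  [\cos^{2}{\left(y \right)}]:  - 3 B^{2} = -3
These equations allow (A, B) = (-2, -1) or (2, 1).
Impose the point condition(s):
  u(0, 0) = 2  ⟹  A = 2
Only A = 2, B = 1 satisfies everything.
Hence u(x, y) = \sin{\left(y \right)} + 2 e^{- y}.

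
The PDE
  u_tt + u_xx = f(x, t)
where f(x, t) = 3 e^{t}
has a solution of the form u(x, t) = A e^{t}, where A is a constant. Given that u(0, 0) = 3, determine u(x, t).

Substitute the ansatz u = A e^{t} into the left-hand side.
Derivatives of the ansatz:
  u_tt = A e^{t}
  u_xx = 0
Term by term:
  u_tt = A e^{t}
  u_xx = 0
So the left-hand side equals
  A e^{t}
This must equal f(x, t) = 3 e^{t} identically.
Matching coefficients of the independent functions:
  [e^{t}]:  A = 3
Solving: A = 3.
Check against the point condition:
  u(0, 0) = 3  ⟹  A = 3  ✓
Hence u(x, t) = 3 e^{t}.

Answer: u(x, t) = 3 e^{t}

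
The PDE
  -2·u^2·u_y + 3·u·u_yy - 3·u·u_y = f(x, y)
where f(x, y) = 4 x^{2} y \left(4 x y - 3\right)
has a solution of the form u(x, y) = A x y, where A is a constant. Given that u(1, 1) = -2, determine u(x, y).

Substitute the ansatz u = A x y into the left-hand side.
Derivatives of the ansatz:
  u_y = A x
  u_yy = 0
Term by term:
  -2·u^2·u_y = - 2 A^{3} x^{3} y^{2}
  3·u·u_yy = 0
  -3·u·u_y = - 3 A^{2} x^{2} y
So the left-hand side equals
  - 2 A^{3} x^{3} y^{2} - 3 A^{2} x^{2} y
This must equal f(x, y) identically; expanded, f = 16 x^{3} y^{2} - 12 x^{2} y.
Matching coefficients of the independent functions:
  [x^{2} y]:  - 3 A^{2} = -12
  [x^{3} y^{2}]:  - 2 A^{3} = 16
Solving: A = -2.
Check against the point condition:
  u(1, 1) = -2  ⟹  A = -2  ✓
Hence u(x, y) = - 2 x y.

Answer: u(x, y) = - 2 x y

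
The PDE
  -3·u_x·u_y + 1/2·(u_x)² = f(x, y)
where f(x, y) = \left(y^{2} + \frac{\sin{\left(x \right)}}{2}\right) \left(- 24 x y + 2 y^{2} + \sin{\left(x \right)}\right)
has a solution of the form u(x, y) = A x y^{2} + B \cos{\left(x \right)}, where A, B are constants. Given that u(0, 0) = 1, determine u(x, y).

Substitute the ansatz u = A x y^{2} + B \cos{\left(x \right)} into the left-hand side.
Derivatives of the ansatz:
  u_x = A y^{2} - B \sin{\left(x \right)}
  u_y = 2 A x y
Term by term:
  -3·u_x·u_y = - 6 A^{2} x y^{3} + 6 A B x y \sin{\left(x \right)}
  1/2·(u_x)² = \frac{A^{2} y^{4}}{2} - A B y^{2} \sin{\left(x \right)} + \frac{B^{2} \sin^{2}{\left(x \right)}}{2}
So the left-hand side equals
  - 6 A^{2} x y^{3} + \frac{A^{2} y^{4}}{2} + 6 A B x y \sin{\left(x \right)} - A B y^{2} \sin{\left(x \right)} + \frac{B^{2} \sin^{2}{\left(x \right)}}{2}
This must equal f(x, y) identically; expanded, f = - 24 x y^{3} - 12 x y \sin{\left(x \right)} + 2 y^{4} + 2 y^{2} \sin{\left(x \right)} + \frac{\sin^{2}{\left(x \right)}}{2}.
Matching coefficients of the independent functions:
  [y^{4}]:  \frac{A^{2}}{2} = 2
  [x y^{3}]:  - 6 A^{2} = -24
  [y^{2} \sin{\left(x \right)}]:  - A B = 2
  [x y \sin{\left(x \right)}]:  6 A B = -12
  [\sin^{2}{\left(x \right)}]:  \frac{B^{2}}{2} = \frac{1}{2}
These equations allow (A, B) = (-2, 1) or (2, -1).
Impose the point condition(s):
  u(0, 0) = 1  ⟹  B = 1
Only A = -2, B = 1 satisfies everything.
Hence u(x, y) = - 2 x y^{2} + \cos{\left(x \right)}.

Answer: u(x, y) = - 2 x y^{2} + \cos{\left(x \right)}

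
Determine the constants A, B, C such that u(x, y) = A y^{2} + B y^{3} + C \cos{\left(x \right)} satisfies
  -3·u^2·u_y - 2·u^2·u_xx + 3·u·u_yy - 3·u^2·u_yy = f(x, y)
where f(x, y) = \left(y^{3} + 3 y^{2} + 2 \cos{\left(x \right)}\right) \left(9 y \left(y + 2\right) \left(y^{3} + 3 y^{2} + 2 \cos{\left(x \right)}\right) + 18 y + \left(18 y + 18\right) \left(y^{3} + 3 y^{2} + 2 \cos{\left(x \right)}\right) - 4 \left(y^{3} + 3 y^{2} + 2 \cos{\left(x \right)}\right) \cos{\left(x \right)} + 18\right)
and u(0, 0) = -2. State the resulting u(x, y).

Substitute the ansatz u = A y^{2} + B y^{3} + C \cos{\left(x \right)} into the left-hand side.
Derivatives of the ansatz:
  u_y = 2 A y + 3 B y^{2}
  u_xx = - C \cos{\left(x \right)}
  u_yy = 2 A + 6 B y
Term by term:
  -3·u^2·u_y = - 6 A^{3} y^{5} - 21 A^{2} B y^{6} - 12 A^{2} C y^{3} \cos{\left(x \right)} - 24 A B^{2} y^{7} - 30 A B C y^{4} \cos{\left(x \right)} - 6 A C^{2} y \cos^{2}{\left(x \right)} - 9 B^{3} y^{8} - 18 B^{2} C y^{5} \cos{\left(x \right)} - 9 B C^{2} y^{2} \cos^{2}{\left(x \right)}
  -2·u^2·u_xx = 2 A^{2} C y^{4} \cos{\left(x \right)} + 4 A B C y^{5} \cos{\left(x \right)} + 4 A C^{2} y^{2} \cos^{2}{\left(x \right)} + 2 B^{2} C y^{6} \cos{\left(x \right)} + 4 B C^{2} y^{3} \cos^{2}{\left(x \right)} + 2 C^{3} \cos^{3}{\left(x \right)}
  3·u·u_yy = 6 A^{2} y^{2} + 24 A B y^{3} + 6 A C \cos{\left(x \right)} + 18 B^{2} y^{4} + 18 B C y \cos{\left(x \right)}
  -3·u^2·u_yy = - 6 A^{3} y^{4} - 30 A^{2} B y^{5} - 12 A^{2} C y^{2} \cos{\left(x \right)} - 42 A B^{2} y^{6} - 48 A B C y^{3} \cos{\left(x \right)} - 6 A C^{2} \cos^{2}{\left(x \right)} - 18 B^{3} y^{7} - 36 B^{2} C y^{4} \cos{\left(x \right)} - 18 B C^{2} y \cos^{2}{\left(x \right)}
Sum these and collect like terms in the independent variables.
This must equal f(x, y) identically; expanded, f = 9 y^{8} + 90 y^{7} - 4 y^{6} \cos{\left(x \right)} + 315 y^{6} + 12 y^{5} \cos{\left(x \right)} + 432 y^{5} + 216 y^{4} \cos{\left(x \right)} + 180 y^{4} - 16 y^{3} \cos^{2}{\left(x \right)} + 504 y^{3} \cos{\left(x \right)} + 72 y^{3} - 12 y^{2} \cos^{2}{\left(x \right)} + 216 y^{2} \cos{\left(x \right)} + 54 y^{2} + 144 y \cos^{2}{\left(x \right)} + 36 y \cos{\left(x \right)} - 16 \cos^{3}{\left(x \right)} + 72 \cos^{2}{\left(x \right)} + 36 \cos{\left(x \right)}.
Matching coefficients of the independent functions:
(each divided by its leading coefficient; functions giving the same equation are listed together)
  [y^{2}]:  A^{2} - 9 = 0
  [y^{3}]:  A B - 3 = 0
  [y^{4}]:  A^{3} - 3 B^{2} + 30 = 0
  [y^{5}]:  A^{3} + 5 A^{2} B + 72 = 0
  [y^{6}]:  A^{2} B + 2 A B^{2} + 15 = 0
  [y^{7}]:  A B^{2} + \frac{3 B^{3}}{4} + \frac{15}{4} = 0
  [y^{8}]:  B^{3} + 1 = 0
  [y \cos{\left(x \right)}]:  B C - 2 = 0
  [y \cos^{2}{\left(x \right)}]:  A C^{2} + 3 B C^{2} + 24 = 0
  [y^{2} \cos{\left(x \right)}]:  A^{2} C + 18 = 0
  [y^{2} \cos^{2}{\left(x \right)}]:  A C^{2} - \frac{9 B C^{2}}{4} + 3 = 0
  [y^{3} \cos{\left(x \right)}]:  A^{2} C + 4 A B C + 42 = 0
  [y^{3} \cos^{2}{\left(x \right)}]:  B C^{2} + 4 = 0
  [y^{4} \cos{\left(x \right)}]:  A^{2} C - 15 A B C - 18 B^{2} C - 108 = 0
  [y^{5} \cos{\left(x \right)}]:  A B C - \frac{9 B^{2} C}{2} - 3 = 0
  [y^{6} \cos{\left(x \right)}]:  B^{2} C + 2 = 0
  [\cos{\left(x \right)}]:  A C - 6 = 0
  [\cos^{2}{\left(x \right)}]:  A C^{2} + 12 = 0
  [\cos^{3}{\left(x \right)}]:  C^{3} + 8 = 0
Solving: A = -3, B = -1, C = -2.
Check against the point condition:
  u(0, 0) = -2  ⟹  C = -2  ✓
Hence u(x, y) = - y^{3} - 3 y^{2} - 2 \cos{\left(x \right)}.

Answer: u(x, y) = - y^{3} - 3 y^{2} - 2 \cos{\left(x \right)}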